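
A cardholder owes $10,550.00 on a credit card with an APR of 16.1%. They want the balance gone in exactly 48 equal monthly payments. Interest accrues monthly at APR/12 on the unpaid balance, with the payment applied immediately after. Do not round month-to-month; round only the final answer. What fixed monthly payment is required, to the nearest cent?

$299.53

Monthly rate r = 16.1%/12 = 1.34167% = 0.0134167.
Level-payment amortization: P = B₀·r / (1 − (1+r)^(−n)) = 10550.00·0.0134167 / (1 − 1.01342^(−48)).
Denominator 1 − (1+r)^(−48) = 0.472558906.
P = 141.546 / 0.472558906 ≈ 299.53.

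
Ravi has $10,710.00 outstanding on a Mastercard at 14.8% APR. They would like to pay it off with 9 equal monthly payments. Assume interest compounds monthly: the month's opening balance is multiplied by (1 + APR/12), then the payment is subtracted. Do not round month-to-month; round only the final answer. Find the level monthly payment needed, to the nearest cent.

$1,264.58

Monthly rate r = 14.8%/12 = 1.23333% = 0.0123333.
Level-payment amortization: P = B₀·r / (1 − (1+r)^(−n)) = 10710.00·0.0123333 / (1 − 1.01233^(−9)).
Denominator 1 − (1+r)^(−9) = 0.10445345.
P = 132.09 / 0.10445345 ≈ 1264.58.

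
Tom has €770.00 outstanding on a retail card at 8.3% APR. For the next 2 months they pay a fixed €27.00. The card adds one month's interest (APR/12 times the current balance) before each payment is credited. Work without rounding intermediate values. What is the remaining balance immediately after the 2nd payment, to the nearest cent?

€726.50

Monthly rate r = 8.3%/12 = 0.691667% = 0.00691667.
Each month: B ← B·(1+r) − €27.00.
Month 1: interest €5.33; balance after payment €748.33.
Month 2: interest €5.18; balance after payment €726.50.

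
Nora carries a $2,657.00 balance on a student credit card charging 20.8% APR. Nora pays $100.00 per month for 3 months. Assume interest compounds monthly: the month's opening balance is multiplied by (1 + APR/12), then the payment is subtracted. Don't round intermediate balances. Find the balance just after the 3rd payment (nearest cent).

$2,492.34

Monthly rate r = 20.8%/12 = 1.73333% = 0.0173333.
Each month: B ← B·(1+r) − $100.00.
Month 1: interest $46.05; balance after payment $2,603.05.
Month 2: interest $45.12; balance after payment $2,548.17.
Month 3: interest $44.17; balance after payment $2,492.34.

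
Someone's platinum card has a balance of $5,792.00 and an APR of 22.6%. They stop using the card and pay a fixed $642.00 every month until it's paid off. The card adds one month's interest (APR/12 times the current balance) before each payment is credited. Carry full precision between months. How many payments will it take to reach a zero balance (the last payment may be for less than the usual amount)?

Monthly rate r = 22.6%/12 = 1.88333% = 0.0188333.
Recurrence: B ← B·(1+r) − $642.00.
Month 1: interest $109.08; balance after payment $5,259.08.
Month 2: interest $99.05; balance after payment $4,716.13.
Closed form: n = −ln(1 − rB₀/P)/ln(1+r) = −ln(0.83009)/ln(1.01883) ≈ 9.981, so the balance reaches zero during payment 10.

10 months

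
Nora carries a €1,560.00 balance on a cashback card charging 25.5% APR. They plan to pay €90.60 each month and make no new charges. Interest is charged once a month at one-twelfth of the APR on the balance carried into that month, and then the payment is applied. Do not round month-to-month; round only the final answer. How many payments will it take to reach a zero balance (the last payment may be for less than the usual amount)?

Monthly rate r = 25.5%/12 = 2.125% = 0.02125.
Recurrence: B ← B·(1+r) − €90.60.
Month 1: interest €33.15; balance after payment €1,502.55.
Month 2: interest €31.93; balance after payment €1,443.88.
Closed form: n = −ln(1 − rB₀/P)/ln(1+r) = −ln(0.63411)/ln(1.02125) ≈ 21.664, so the balance reaches zero during payment 22.

22 payments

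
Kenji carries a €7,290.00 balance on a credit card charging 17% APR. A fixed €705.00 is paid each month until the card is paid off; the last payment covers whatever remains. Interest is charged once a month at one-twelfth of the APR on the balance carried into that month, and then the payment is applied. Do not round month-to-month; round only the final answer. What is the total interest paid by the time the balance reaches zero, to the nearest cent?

Monthly rate r = 17%/12 = 1.41667% = 0.0141667.
Payoff takes n = ⌈−ln(1 − rB₀/P)/ln(1+r)⌉ = ⌈11.260⌉ = 12 payments; the last is €184.25.
Total paid = 11·€705.00 + €184.25 = €7,939.25.
Total interest = total paid − principal = €7,939.25 − €7,290.00 = €649.25.

€649.25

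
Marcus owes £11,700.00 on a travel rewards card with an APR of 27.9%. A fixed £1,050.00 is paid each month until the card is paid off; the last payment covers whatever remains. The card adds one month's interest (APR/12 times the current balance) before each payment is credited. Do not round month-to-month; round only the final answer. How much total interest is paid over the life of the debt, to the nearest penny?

Monthly rate r = 27.9%/12 = 2.325% = 0.02325.
Payoff takes n = ⌈−ln(1 − rB₀/P)/ln(1+r)⌉ = ⌈13.046⌉ = 14 payments; the last is £49.01.
Total paid = 13·£1,050.00 + £49.01 = £13,699.01.
Total interest = total paid − principal = £13,699.01 − £11,700.00 = £1,999.01.

£1,999.01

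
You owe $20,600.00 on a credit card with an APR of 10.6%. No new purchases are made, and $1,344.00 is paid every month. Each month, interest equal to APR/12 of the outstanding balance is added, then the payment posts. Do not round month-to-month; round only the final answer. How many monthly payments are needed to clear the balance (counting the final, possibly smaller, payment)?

Monthly rate r = 10.6%/12 = 0.883333% = 0.00883333.
Recurrence: B ← B·(1+r) − $1,344.00.
Month 1: interest $181.97; balance after payment $19,437.97.
Month 2: interest $171.70; balance after payment $18,265.67.
Closed form: n = −ln(1 − rB₀/P)/ln(1+r) = −ln(0.86461)/ln(1.00883) ≈ 16.542, so the balance reaches zero during payment 17.

17 months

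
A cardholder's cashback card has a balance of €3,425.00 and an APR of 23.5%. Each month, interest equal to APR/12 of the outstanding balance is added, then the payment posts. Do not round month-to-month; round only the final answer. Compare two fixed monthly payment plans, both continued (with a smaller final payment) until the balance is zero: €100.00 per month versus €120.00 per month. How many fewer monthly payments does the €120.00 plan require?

Monthly rate r = 23.5%/12 = 1.95833% = 0.0195833.
At €100.00/mo: n = ⌈−ln(1 − rB₀/P)/ln(1+r)⌉ = 58 payments (last €28.11); total interest = total paid − €3,425.00 = €2,303.11.
At €120.00/mo: 43 payments (last €25.11); total interest €1,640.11.
Payments saved = 58 − 43 = 15.

15 fewer payments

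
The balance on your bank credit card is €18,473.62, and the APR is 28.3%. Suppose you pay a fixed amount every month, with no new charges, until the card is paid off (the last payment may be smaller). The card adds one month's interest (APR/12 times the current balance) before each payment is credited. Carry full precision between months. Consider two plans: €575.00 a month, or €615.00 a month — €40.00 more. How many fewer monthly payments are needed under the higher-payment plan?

8 fewer payments

Monthly rate r = 28.3%/12 = 2.35833% = 0.0235833.
At €575.00/mo: n = ⌈−ln(1 − rB₀/P)/ln(1+r)⌉ = 61 payments (last €468.45); total interest = total paid − €18,473.62 = €16,494.83.
At €615.00/mo: 53 payments (last €536.29); total interest €14,042.67.
Payments saved = 61 − 53 = 8.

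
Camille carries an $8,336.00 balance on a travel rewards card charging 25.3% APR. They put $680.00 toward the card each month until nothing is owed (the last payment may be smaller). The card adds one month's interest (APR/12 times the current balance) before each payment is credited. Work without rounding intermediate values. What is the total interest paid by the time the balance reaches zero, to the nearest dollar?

Monthly rate r = 25.3%/12 = 2.10833% = 0.0210833.
Payoff takes n = ⌈−ln(1 − rB₀/P)/ln(1+r)⌉ = ⌈14.332⌉ = 15 payments; the last is $227.23.
Total paid = 14·$680.00 + $227.23 = $9,747.23.
Total interest = total paid − principal = $9,747.23 − $8,336.00 = $1,411.23.

$1,411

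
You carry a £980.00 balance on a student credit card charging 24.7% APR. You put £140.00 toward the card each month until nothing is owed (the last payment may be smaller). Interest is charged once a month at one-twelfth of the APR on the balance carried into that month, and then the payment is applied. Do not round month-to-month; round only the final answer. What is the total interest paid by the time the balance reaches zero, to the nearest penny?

£89.39

Monthly rate r = 24.7%/12 = 2.05833% = 0.0205833.
Payoff takes n = ⌈−ln(1 − rB₀/P)/ln(1+r)⌉ = ⌈7.636⌉ = 8 payments; the last is £89.39.
Total paid = 7·£140.00 + £89.39 = £1,069.39.
Total interest = total paid − principal = £1,069.39 − £980.00 = £89.39.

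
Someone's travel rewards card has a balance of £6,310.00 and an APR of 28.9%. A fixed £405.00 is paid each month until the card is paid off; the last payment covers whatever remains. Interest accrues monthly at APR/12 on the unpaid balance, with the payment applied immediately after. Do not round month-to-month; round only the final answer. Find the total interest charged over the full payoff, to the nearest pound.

£1,696

Monthly rate r = 28.9%/12 = 2.40833% = 0.0240833.
Payoff takes n = ⌈−ln(1 − rB₀/P)/ln(1+r)⌉ = ⌈19.765⌉ = 20 payments; the last is £310.64.
Total paid = 19·£405.00 + £310.64 = £8,005.64.
Total interest = total paid − principal = £8,005.64 − £6,310.00 = £1,695.64.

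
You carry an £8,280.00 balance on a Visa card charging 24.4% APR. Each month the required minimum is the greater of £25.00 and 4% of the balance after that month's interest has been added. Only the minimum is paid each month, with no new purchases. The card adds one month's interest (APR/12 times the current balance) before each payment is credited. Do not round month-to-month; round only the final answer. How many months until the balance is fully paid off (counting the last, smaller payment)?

161 months

Monthly rate r = 24.4%/12 = 2.03333% = 0.0203333.
While 4% of the post-interest balance exceeds £25.00, each month B ← (B·(1+r))·(1 − 0.04), i.e. B shrinks by the factor (1+r)·0.96 = 0.97952.
This holds for months 1–126. Entering month 127 the balance is £610.53; 4% of the post-interest balance is now below £25.00, so the flat £25.00 minimum applies from here.
From month 127 a fixed £25.00 at rate r clears £610.53 in 35 more payments. Total: 126 + 35 = 161 months.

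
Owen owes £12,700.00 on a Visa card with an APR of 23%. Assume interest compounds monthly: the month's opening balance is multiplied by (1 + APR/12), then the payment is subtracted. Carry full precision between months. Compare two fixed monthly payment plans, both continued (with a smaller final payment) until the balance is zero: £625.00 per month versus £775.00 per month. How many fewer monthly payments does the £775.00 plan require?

6 fewer payments

Monthly rate r = 23%/12 = 1.91667% = 0.0191667.
At £625.00/mo: n = ⌈−ln(1 − rB₀/P)/ln(1+r)⌉ = 26 payments (last £618.63); total interest = total paid − £12,700.00 = £3,543.63.
At £775.00/mo: 20 payments (last £665.56); total interest £2,690.56.
Payments saved = 26 − 20 = 6.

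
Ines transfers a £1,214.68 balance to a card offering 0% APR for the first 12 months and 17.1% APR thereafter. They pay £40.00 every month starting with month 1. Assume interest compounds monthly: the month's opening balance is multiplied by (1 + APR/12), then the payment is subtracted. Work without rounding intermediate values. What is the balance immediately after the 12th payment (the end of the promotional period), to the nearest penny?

£734.68

Promo months 1–12 at r₀ = 0%/12 = 0; months 13+ at r₁ = 17.1%/12 = 0.01425.
After month 12 (no interest yet): B = £1,214.68 − 12·£40.00 = £734.68.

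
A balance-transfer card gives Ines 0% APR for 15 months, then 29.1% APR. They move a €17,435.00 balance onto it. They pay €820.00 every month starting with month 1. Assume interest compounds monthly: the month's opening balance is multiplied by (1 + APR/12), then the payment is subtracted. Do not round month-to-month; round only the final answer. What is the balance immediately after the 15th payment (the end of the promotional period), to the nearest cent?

Promo months 1–15 at r₀ = 0%/12 = 0; months 16+ at r₁ = 29.1%/12 = 0.02425.
After month 15 (no interest yet): B = €17,435.00 − 15·€820.00 = €5,135.00.

€5,135.00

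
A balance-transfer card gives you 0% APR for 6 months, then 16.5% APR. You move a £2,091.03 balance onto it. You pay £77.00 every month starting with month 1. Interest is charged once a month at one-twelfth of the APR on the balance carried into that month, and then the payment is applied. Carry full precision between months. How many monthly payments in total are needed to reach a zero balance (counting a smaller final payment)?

Promo months 1–6 at r₀ = 0%/12 = 0; months 7+ at r₁ = 16.5%/12 = 0.01375.
After month 6 (no interest yet): B = £2,091.03 − 6·£77.00 = £1,629.03.
Then at r₁ with £77.00/mo: n₂ = −ln(1 − r₁·B/P)/ln(1+r₁) ≈ 25.17 → 26 more payments.

32 months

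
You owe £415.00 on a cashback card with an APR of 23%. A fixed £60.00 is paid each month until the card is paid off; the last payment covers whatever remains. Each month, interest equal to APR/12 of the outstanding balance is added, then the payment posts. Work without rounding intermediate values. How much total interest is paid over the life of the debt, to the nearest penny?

Monthly rate r = 23%/12 = 1.91667% = 0.0191667.
Payoff takes n = ⌈−ln(1 − rB₀/P)/ln(1+r)⌉ = ⌈7.491⌉ = 8 payments; the last is £29.61.
Total paid = 7·£60.00 + £29.61 = £449.61.
Total interest = total paid − principal = £449.61 − £415.00 = £34.61.

£34.61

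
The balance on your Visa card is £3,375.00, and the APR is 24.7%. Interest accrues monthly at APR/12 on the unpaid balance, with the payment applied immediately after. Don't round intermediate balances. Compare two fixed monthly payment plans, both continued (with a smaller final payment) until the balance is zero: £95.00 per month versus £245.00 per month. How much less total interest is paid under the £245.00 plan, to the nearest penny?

£2,116.76

Monthly rate r = 24.7%/12 = 2.05833% = 0.0205833.
At £95.00/mo: n = ⌈−ln(1 − rB₀/P)/ln(1+r)⌉ = 65 payments (last £46.94); total interest = total paid − £3,375.00 = £2,751.94.
At £245.00/mo: 17 payments (last £90.18); total interest £635.18.
Interest saved = £2,751.94 − £635.18 = £2,116.76.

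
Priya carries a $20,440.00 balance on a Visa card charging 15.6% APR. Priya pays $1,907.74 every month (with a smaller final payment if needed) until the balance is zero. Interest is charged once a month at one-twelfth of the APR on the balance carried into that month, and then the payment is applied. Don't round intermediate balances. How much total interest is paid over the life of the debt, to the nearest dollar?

$1,717

Monthly rate r = 15.6%/12 = 1.3% = 0.013.
Payoff takes n = ⌈−ln(1 − rB₀/P)/ln(1+r)⌉ = ⌈11.613⌉ = 12 payments; the last is $1,171.77.
Total paid = 11·$1,907.74 + $1,171.77 = $22,156.91.
Total interest = total paid − principal = $22,156.91 − $20,440.00 = $1,716.91.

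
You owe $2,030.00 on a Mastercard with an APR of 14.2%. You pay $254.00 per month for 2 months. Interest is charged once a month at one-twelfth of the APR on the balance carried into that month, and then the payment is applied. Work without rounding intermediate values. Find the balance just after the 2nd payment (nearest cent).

Monthly rate r = 14.2%/12 = 1.18333% = 0.0118333.
Each month: B ← B·(1+r) − $254.00.
Month 1: interest $24.02; balance after payment $1,800.02.
Month 2: interest $21.30; balance after payment $1,567.32.

$1,567.32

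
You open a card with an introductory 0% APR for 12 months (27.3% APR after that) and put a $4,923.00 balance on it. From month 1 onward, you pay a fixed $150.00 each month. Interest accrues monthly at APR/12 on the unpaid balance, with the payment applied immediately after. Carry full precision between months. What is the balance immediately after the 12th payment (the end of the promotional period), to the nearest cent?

Promo months 1–12 at r₀ = 0%/12 = 0; months 13+ at r₁ = 27.3%/12 = 0.02275.
After month 12 (no interest yet): B = $4,923.00 − 12·$150.00 = $3,123.00.

$3,123.00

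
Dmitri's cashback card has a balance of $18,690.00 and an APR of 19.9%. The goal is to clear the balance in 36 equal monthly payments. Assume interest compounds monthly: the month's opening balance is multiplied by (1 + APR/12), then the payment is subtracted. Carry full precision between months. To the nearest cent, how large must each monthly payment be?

Monthly rate r = 19.9%/12 = 1.65833% = 0.0165833.
Level-payment amortization: P = B₀·r / (1 − (1+r)^(−n)) = 18690.00·0.0165833 / (1 − 1.01658^(−36)).
Denominator 1 − (1+r)^(−36) = 0.446837755.
P = 309.942 / 0.446837755 ≈ 693.64.

$693.64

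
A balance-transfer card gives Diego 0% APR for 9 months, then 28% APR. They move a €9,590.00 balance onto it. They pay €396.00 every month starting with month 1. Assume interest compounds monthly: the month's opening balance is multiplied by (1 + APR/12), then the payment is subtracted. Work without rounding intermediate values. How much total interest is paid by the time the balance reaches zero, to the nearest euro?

€1,504

Promo months 1–9 at r₀ = 0%/12 = 0; months 10+ at r₁ = 28%/12 = 0.0233333.
After month 9 (no interest yet): B = €9,590.00 − 9·€396.00 = €6,026.00.
Then at r₁ with €396.00/mo: n₂ = −ln(1 − r₁·B/P)/ln(1+r₁) ≈ 19.02 → 20 more payments.
Total paid = 28·€396.00 + €6.41 = €11,094.41; interest = €11,094.41 − €9,590.00 = €1,504.41.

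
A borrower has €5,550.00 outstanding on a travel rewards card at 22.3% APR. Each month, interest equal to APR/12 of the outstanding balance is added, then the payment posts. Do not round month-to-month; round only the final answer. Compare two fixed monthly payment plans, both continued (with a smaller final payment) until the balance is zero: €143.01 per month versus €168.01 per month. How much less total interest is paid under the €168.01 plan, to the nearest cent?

€1,237.05

Monthly rate r = 22.3%/12 = 1.85833% = 0.0185833.
At €143.01/mo: n = ⌈−ln(1 − rB₀/P)/ln(1+r)⌉ = 70 payments (last €52.70); total interest = total paid − €5,550.00 = €4,370.39.
At €168.01/mo: 52 payments (last €114.83); total interest €3,133.34.
Interest saved = €4,370.39 − €3,133.34 = €1,237.05.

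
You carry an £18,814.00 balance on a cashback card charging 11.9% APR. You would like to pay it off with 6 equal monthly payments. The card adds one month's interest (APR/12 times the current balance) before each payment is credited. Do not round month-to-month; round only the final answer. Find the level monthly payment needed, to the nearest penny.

£3,245.40

Monthly rate r = 11.9%/12 = 0.991667% = 0.00991667.
Level-payment amortization: P = B₀·r / (1 − (1+r)^(−n)) = 18814.00·0.00991667 / (1 − 1.00992^(−6)).
Denominator 1 − (1+r)^(−6) = 0.057488271.
P = 186.572 / 0.057488271 ≈ 3245.40.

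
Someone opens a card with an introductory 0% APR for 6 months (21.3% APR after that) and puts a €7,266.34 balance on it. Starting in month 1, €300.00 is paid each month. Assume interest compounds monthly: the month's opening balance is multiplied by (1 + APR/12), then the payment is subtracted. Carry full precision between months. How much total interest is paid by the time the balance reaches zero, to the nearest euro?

Promo months 1–6 at r₀ = 0%/12 = 0; months 7+ at r₁ = 21.3%/12 = 0.01775.
After month 6 (no interest yet): B = €7,266.34 − 6·€300.00 = €5,466.34.
Then at r₁ with €300.00/mo: n₂ = −ln(1 − r₁·B/P)/ln(1+r₁) ≈ 22.21 → 23 more payments.
Total paid = 28·€300.00 + €62.45 = €8,462.45; interest = €8,462.45 − €7,266.34 = €1,196.11.

€1,196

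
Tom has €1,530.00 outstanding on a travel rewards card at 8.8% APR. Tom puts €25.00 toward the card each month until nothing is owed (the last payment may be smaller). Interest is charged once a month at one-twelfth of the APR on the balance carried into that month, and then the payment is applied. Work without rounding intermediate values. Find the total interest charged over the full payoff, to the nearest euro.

€508

Monthly rate r = 8.8%/12 = 0.733333% = 0.00733333.
Payoff takes n = ⌈−ln(1 − rB₀/P)/ln(1+r)⌉ = ⌈81.523⌉ = 82 payments; the last is €13.11.
Total paid = 81·€25.00 + €13.11 = €2,038.11.
Total interest = total paid − principal = €2,038.11 − €1,530.00 = €508.11.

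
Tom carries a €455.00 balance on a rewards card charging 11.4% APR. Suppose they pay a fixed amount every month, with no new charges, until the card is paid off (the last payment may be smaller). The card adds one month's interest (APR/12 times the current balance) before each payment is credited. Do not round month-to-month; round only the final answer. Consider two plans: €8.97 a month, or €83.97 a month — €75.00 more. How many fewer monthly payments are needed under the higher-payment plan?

64 fewer payments

Monthly rate r = 11.4%/12 = 0.95% = 0.0095.
At €8.97/mo: n = ⌈−ln(1 − rB₀/P)/ln(1+r)⌉ = 70 payments (last €4.90); total interest = total paid − €455.00 = €168.83.
At €83.97/mo: 6 payments (last €49.59); total interest €14.44.
Payments saved = 70 − 6 = 64.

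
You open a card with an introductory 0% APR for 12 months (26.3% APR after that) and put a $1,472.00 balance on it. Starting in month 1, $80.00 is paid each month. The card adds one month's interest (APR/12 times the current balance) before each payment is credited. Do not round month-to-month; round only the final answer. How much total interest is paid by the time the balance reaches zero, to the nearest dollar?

Promo months 1–12 at r₀ = 0%/12 = 0; months 13+ at r₁ = 26.3%/12 = 0.0219167.
After month 12 (no interest yet): B = $1,472.00 − 12·$80.00 = $512.00.
Then at r₁ with $80.00/mo: n₂ = −ln(1 − r₁·B/P)/ln(1+r₁) ≈ 6.97 → 7 more payments.
Total paid = 18·$80.00 + $77.71 = $1,517.71; interest = $1,517.71 − $1,472.00 = $45.71.

$46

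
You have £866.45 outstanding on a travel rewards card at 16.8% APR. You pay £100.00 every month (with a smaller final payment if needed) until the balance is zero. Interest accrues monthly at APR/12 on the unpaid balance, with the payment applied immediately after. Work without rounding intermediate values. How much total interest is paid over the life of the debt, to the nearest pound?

£64

Monthly rate r = 16.8%/12 = 1.4% = 0.014.
Payoff takes n = ⌈−ln(1 − rB₀/P)/ln(1+r)⌉ = ⌈9.301⌉ = 10 payments; the last is £30.28.
Total paid = 9·£100.00 + £30.28 = £930.28.
Total interest = total paid − principal = £930.28 − £866.45 = £63.83.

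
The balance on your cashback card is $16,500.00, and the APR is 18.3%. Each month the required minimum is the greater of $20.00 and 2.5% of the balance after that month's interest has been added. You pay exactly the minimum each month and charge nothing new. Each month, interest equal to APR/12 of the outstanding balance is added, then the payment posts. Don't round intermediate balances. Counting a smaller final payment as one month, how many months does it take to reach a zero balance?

360 months

Monthly rate r = 18.3%/12 = 1.525% = 0.01525.
While 2.5% of the post-interest balance exceeds $20.00, each month B ← (B·(1+r))·(1 − 0.025), i.e. B shrinks by the factor (1+r)·0.975 = 0.98987.
This holds for months 1–299. Entering month 300 the balance is $785.58; 2.5% of the post-interest balance is now below $20.00, so the flat $20.00 minimum applies from here.
From month 300 a fixed $20.00 at rate r clears $785.58 in 61 more payments. Total: 299 + 61 = 360 months.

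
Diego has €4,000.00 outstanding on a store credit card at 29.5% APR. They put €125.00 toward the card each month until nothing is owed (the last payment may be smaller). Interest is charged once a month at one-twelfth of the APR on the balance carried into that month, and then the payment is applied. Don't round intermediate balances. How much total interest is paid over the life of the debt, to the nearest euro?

€3,952

Monthly rate r = 29.5%/12 = 2.45833% = 0.0245833.
Payoff takes n = ⌈−ln(1 − rB₀/P)/ln(1+r)⌉ = ⌈63.613⌉ = 64 payments; the last is €76.95.
Total paid = 63·€125.00 + €76.95 = €7,951.95.
Total interest = total paid − principal = €7,951.95 − €4,000.00 = €3,951.95.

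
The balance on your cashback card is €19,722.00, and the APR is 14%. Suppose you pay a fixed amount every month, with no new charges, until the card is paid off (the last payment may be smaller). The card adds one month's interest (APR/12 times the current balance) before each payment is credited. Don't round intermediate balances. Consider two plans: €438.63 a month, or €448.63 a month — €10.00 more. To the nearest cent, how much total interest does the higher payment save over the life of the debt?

€298.91

Monthly rate r = 14%/12 = 1.16667% = 0.0116667.
At €438.63/mo: n = ⌈−ln(1 − rB₀/P)/ln(1+r)⌉ = 65 payments (last €44.88); total interest = total paid − €19,722.00 = €8,395.20.
At €448.63/mo: 63 payments (last €3.23); total interest €8,096.29.
Interest saved = €8,395.20 − €8,096.29 = €298.91.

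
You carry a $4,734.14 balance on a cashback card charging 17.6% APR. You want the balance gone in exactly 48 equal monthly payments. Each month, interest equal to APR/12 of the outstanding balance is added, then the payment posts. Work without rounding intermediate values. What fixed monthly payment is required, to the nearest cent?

Monthly rate r = 17.6%/12 = 1.46667% = 0.0146667.
Level-payment amortization: P = B₀·r / (1 − (1+r)^(−n)) = 4734.14·0.0146667 / (1 − 1.01467^(−48)).
Denominator 1 − (1+r)^(−48) = 0.50286182.
P = 69.4341 / 0.50286182 ≈ 138.08.

$138.08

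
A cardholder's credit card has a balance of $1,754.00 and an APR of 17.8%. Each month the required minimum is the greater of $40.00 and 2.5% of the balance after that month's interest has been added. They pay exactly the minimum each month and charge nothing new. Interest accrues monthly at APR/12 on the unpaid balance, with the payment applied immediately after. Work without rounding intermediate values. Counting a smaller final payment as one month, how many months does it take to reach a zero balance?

70 months

Monthly rate r = 17.8%/12 = 1.48333% = 0.0148333.
While 2.5% of the post-interest balance exceeds $40.00, each month B ← (B·(1+r))·(1 − 0.025), i.e. B shrinks by the factor (1+r)·0.975 = 0.98946.
This holds for months 1–11. Entering month 12 the balance is $1,561.07; 2.5% of the post-interest balance is now below $40.00, so the flat $40.00 minimum applies from here.
From month 12 a fixed $40.00 at rate r clears $1,561.07 in 59 more payments. Total: 11 + 59 = 70 months.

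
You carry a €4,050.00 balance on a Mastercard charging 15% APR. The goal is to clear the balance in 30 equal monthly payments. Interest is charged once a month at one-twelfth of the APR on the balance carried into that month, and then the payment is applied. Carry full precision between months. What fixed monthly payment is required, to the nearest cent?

€162.72

Monthly rate r = 15%/12 = 1.25% = 0.0125.
Level-payment amortization: P = B₀·r / (1 − (1+r)^(−n)) = 4050.00·0.0125 / (1 − 1.0125^(−30)).
Denominator 1 − (1+r)^(−30) = 0.311111328.
P = 50.625 / 0.311111328 ≈ 162.72.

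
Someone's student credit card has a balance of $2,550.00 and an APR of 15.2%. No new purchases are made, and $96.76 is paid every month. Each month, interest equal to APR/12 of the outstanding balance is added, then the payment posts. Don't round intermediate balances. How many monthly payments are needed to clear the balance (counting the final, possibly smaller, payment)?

33 payments

Monthly rate r = 15.2%/12 = 1.26667% = 0.0126667.
Recurrence: B ← B·(1+r) − $96.76.
Month 1: interest $32.30; balance after payment $2,485.54.
Month 2: interest $31.48; balance after payment $2,420.26.
Closed form: n = −ln(1 − rB₀/P)/ln(1+r) = −ln(0.66618)/ln(1.01267) ≈ 32.270, so the balance reaches zero during payment 33.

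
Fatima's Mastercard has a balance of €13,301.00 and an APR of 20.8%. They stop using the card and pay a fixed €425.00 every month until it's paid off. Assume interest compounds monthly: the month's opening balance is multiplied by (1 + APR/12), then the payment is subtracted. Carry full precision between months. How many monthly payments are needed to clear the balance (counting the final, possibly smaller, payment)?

Monthly rate r = 20.8%/12 = 1.73333% = 0.0173333.
Recurrence: B ← B·(1+r) − €425.00.
Month 1: interest €230.55; balance after payment €13,106.55.
Month 2: interest €227.18; balance after payment €12,908.73.
Closed form: n = −ln(1 − rB₀/P)/ln(1+r) = −ln(0.45753)/ln(1.01733) ≈ 45.500, so the balance reaches zero during payment 46.

46 months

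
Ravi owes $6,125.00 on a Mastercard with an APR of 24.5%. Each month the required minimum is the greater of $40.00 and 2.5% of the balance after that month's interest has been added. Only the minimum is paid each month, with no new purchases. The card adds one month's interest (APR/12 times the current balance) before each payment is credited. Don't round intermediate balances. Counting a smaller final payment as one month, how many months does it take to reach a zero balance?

Monthly rate r = 24.5%/12 = 2.04167% = 0.0204167.
While 2.5% of the post-interest balance exceeds $40.00, each month B ← (B·(1+r))·(1 − 0.025), i.e. B shrinks by the factor (1+r)·0.975 = 0.99491.
This holds for months 1–267. Entering month 268 the balance is $1,566.54; 2.5% of the post-interest balance is now below $40.00, so the flat $40.00 minimum applies from here.
From month 268 a fixed $40.00 at rate r clears $1,566.54 in 80 more payments. Total: 267 + 80 = 347 months.

347 months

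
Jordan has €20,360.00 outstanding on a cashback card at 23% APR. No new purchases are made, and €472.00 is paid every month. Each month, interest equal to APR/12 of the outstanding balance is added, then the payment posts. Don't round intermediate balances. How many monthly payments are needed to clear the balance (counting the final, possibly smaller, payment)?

Monthly rate r = 23%/12 = 1.91667% = 0.0191667.
Recurrence: B ← B·(1+r) − €472.00.
Month 1: interest €390.23; balance after payment €20,278.23.
Month 2: interest €388.67; balance after payment €20,194.90.
Closed form: n = −ln(1 − rB₀/P)/ln(1+r) = −ln(0.17323)/ln(1.01917) ≈ 92.340, so the balance reaches zero during payment 93.

93 months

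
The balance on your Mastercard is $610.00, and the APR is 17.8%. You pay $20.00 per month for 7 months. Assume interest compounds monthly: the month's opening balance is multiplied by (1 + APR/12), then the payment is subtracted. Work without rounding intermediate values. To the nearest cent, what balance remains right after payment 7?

$529.84

Monthly rate r = 17.8%/12 = 1.48333% = 0.0148333.
Each month: B ← B·(1+r) − $20.00.
Month 1: interest $9.05; balance after payment $599.05.
Month 2: interest $8.89; balance after payment $587.93.
Month 3: interest $8.72; balance after payment $576.66.
Month 4: interest $8.55; balance after payment $565.21.
Month 5: interest $8.38; balance after payment $553.59.
Month 6: interest $8.21; balance after payment $541.80.
Month 7: interest $8.04; balance after payment $529.84.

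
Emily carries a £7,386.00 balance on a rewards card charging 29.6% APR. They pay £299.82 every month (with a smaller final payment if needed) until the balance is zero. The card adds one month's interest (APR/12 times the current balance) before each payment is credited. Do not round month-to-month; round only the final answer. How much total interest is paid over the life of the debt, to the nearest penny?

Monthly rate r = 29.6%/12 = 2.46667% = 0.0246667.
Payoff takes n = ⌈−ln(1 − rB₀/P)/ln(1+r)⌉ = ⌈38.396⌉ = 39 payments; the last is £119.75.
Total paid = 38·£299.82 + £119.75 = £11,512.91.
Total interest = total paid − principal = £11,512.91 − £7,386.00 = £4,126.91.

£4,126.91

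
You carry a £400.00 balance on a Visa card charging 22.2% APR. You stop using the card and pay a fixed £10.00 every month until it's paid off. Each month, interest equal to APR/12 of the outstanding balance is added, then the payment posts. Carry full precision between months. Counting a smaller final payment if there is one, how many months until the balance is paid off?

74 months

Monthly rate r = 22.2%/12 = 1.85% = 0.0185.
Recurrence: B ← B·(1+r) − £10.00.
Month 1: interest £7.40; balance after payment £397.40.
Month 2: interest £7.35; balance after payment £394.75.
Closed form: n = −ln(1 − rB₀/P)/ln(1+r) = −ln(0.26)/ln(1.0185) ≈ 73.486, so the balance reaches zero during payment 74.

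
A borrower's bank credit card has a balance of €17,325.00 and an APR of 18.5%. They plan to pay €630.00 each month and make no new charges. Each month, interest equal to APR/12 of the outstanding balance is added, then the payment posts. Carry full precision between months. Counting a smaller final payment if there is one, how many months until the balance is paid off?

37 payments

Monthly rate r = 18.5%/12 = 1.54167% = 0.0154167.
Recurrence: B ← B·(1+r) − €630.00.
Month 1: interest €267.09; balance after payment €16,962.09.
Month 2: interest €261.50; balance after payment €16,593.59.
Closed form: n = −ln(1 − rB₀/P)/ln(1+r) = −ln(0.57604)/ln(1.01542) ≈ 36.053, so the balance reaches zero during payment 37.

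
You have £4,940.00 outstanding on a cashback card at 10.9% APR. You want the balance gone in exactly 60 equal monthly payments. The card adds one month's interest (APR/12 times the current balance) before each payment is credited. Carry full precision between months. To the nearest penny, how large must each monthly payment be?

£107.16

Monthly rate r = 10.9%/12 = 0.908333% = 0.00908333.
Level-payment amortization: P = B₀·r / (1 − (1+r)^(−n)) = 4940.00·0.00908333 / (1 − 1.00908^(−60)).
Denominator 1 − (1+r)^(−60) = 0.418729863.
P = 44.8717 / 0.418729863 ≈ 107.16.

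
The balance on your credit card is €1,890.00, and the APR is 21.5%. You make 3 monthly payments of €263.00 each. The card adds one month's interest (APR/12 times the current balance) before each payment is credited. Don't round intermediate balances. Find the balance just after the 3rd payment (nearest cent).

Monthly rate r = 21.5%/12 = 1.79167% = 0.0179167.
Each month: B ← B·(1+r) − €263.00.
Month 1: interest €33.86; balance after payment €1,660.86.
Month 2: interest €29.76; balance after payment €1,427.62.
Month 3: interest €25.58; balance after payment €1,190.20.

€1,190.20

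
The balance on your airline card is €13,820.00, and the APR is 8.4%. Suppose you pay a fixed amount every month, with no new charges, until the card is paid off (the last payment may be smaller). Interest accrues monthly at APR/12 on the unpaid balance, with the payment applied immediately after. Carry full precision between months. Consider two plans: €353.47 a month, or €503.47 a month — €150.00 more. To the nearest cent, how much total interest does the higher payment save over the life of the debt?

Monthly rate r = 8.4%/12 = 0.7% = 0.007.
At €353.47/mo: n = ⌈−ln(1 − rB₀/P)/ln(1+r)⌉ = 46 payments (last €297.66); total interest = total paid − €13,820.00 = €2,383.81.
At €503.47/mo: 31 payments (last €296.79); total interest €1,580.89.
Interest saved = €2,383.81 − €1,580.89 = €802.92.

€802.92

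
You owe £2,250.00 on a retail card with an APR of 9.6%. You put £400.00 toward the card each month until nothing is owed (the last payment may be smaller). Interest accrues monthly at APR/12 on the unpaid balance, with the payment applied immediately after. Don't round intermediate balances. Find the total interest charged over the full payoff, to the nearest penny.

Monthly rate r = 9.6%/12 = 0.8% = 0.008.
Payoff takes n = ⌈−ln(1 − rB₀/P)/ln(1+r)⌉ = ⌈5.778⌉ = 6 payments; the last is £311.67.
Total paid = 5·£400.00 + £311.67 = £2,311.67.
Total interest = total paid − principal = £2,311.67 − £2,250.00 = £61.67.

£61.67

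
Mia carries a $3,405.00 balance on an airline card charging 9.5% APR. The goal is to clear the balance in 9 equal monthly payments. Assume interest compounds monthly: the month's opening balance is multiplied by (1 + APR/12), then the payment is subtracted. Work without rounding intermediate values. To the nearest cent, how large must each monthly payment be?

Monthly rate r = 9.5%/12 = 0.791667% = 0.00791667.
Level-payment amortization: P = B₀·r / (1 − (1+r)^(−n)) = 3405.00·0.00791667 / (1 − 1.00792^(−9)).
Denominator 1 − (1+r)^(−9) = 0.0685096498.
P = 26.9563 / 0.0685096498 ≈ 393.47.

$393.47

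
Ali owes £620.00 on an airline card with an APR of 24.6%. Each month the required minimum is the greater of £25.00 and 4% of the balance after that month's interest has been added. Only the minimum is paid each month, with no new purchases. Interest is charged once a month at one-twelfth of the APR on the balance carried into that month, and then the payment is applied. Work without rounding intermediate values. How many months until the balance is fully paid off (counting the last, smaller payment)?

35 months

Monthly rate r = 24.6%/12 = 2.05% = 0.0205.
While 4% of the post-interest balance exceeds £25.00, each month B ← (B·(1+r))·(1 − 0.04), i.e. B shrinks by the factor (1+r)·0.96 = 0.97968.
This holds for months 1–1. Entering month 2 the balance is £607.40; 4% of the post-interest balance is now below £25.00, so the flat £25.00 minimum applies from here.
From month 2 a fixed £25.00 at rate r clears £607.40 in 34 more payments. Total: 1 + 34 = 35 months.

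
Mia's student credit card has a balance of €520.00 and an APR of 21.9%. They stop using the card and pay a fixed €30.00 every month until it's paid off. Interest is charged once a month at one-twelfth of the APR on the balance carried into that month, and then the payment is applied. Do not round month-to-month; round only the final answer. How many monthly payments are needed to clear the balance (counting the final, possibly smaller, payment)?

22 months

Monthly rate r = 21.9%/12 = 1.825% = 0.01825.
Recurrence: B ← B·(1+r) − €30.00.
Month 1: interest €9.49; balance after payment €499.49.
Month 2: interest €9.12; balance after payment €478.61.
Closed form: n = −ln(1 − rB₀/P)/ln(1+r) = −ln(0.68367)/ln(1.01825) ≈ 21.027, so the balance reaches zero during payment 22.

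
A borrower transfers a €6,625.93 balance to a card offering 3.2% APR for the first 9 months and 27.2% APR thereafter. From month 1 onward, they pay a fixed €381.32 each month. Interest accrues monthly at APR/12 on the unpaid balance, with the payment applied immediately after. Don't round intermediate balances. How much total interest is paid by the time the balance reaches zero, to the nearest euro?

€544

Promo months 1–9 at r₀ = 3.2%/12 = 0.00266667; months 10+ at r₁ = 27.2%/12 = 0.0226667.
After month 9: iterate B ← B·(1+r₀) − €381.32 for 9 months → €3,317.94.
Then at r₁ with €381.32/mo: n₂ = −ln(1 − r₁·B/P)/ln(1+r₁) ≈ 9.80 → 10 more payments.
Total paid = 18·€381.32 + €306.25 = €7,170.01; interest = €7,170.01 − €6,625.93 = €544.08.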